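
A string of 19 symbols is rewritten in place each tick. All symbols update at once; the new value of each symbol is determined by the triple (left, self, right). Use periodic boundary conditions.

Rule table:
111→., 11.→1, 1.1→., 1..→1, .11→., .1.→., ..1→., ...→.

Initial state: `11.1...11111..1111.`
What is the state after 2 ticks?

.1..1......11....1.
..1..1......11....1

..1..1......11....1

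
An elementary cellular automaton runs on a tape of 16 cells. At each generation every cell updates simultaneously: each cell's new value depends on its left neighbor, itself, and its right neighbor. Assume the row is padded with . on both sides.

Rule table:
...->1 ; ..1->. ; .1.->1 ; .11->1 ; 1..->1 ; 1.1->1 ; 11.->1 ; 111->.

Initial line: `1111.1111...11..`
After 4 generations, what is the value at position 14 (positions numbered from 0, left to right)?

1

generation 1: 1..111..111.1111
generation 2: 11.1.11.1.111..1
generation 3: 11111111111.11.1
generation 4: 1.........111111
position 14 holds 1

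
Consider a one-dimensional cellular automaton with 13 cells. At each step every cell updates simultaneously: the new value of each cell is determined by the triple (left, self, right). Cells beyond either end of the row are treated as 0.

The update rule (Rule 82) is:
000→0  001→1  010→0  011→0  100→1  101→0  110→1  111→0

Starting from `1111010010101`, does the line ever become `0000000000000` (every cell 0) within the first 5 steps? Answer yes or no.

step 1: 0001001100000
step 2: 0010110110000
step 3: 0100010011000
step 4: 1010101101100
step 5: 0000000100110
step 5 is 0000000100110, still not uniform 0

no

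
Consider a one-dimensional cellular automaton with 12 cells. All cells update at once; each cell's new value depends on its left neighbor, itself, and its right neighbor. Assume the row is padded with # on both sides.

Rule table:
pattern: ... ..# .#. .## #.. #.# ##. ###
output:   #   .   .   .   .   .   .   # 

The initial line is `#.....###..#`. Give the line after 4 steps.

...#..#..##.

step 1: ..###..#....
step 2: ...#.....##.
step 3: .#...###....
step 4: ...#..#..##.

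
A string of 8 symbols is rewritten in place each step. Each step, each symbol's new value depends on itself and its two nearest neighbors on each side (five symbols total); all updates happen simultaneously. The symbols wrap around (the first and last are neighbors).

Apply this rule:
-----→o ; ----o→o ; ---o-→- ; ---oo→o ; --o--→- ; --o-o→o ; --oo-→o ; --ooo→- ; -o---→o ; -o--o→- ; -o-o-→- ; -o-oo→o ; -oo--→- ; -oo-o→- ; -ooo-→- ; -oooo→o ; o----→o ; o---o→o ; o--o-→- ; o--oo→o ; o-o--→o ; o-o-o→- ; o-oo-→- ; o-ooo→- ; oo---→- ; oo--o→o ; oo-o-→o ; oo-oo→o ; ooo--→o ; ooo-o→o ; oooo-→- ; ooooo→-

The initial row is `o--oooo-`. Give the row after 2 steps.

o-o-o-oo
oo---o--

oo---o--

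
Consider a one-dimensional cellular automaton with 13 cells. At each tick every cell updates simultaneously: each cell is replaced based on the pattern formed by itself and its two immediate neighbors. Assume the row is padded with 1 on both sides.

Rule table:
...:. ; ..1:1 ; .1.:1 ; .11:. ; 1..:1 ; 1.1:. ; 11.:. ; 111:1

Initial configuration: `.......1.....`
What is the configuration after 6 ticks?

1.....111...1
.1...1.1.1.1.
.11.11.1.1.1.
.......1.1.1.
1.....11.1.1.
.1...1...1.1.

.1...1...1.1.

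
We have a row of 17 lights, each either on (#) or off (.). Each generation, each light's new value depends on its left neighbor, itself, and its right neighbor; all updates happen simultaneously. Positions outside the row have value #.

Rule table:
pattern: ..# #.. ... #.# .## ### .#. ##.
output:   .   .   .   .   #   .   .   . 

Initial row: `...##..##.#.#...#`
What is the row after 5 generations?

................#

...#...#........#
................#
................#  (fixed point — unchanged through generation 5)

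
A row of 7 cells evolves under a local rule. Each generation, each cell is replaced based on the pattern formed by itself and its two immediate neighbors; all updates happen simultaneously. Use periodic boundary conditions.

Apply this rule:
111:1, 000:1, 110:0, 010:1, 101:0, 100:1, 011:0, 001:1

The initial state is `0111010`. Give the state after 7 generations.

generation 1: 1010011
generation 2: 0011101
generation 3: 1101001
generation 4: 1001110
generation 5: 1110100
generation 6: 0100111
generation 7: 0111010

0111010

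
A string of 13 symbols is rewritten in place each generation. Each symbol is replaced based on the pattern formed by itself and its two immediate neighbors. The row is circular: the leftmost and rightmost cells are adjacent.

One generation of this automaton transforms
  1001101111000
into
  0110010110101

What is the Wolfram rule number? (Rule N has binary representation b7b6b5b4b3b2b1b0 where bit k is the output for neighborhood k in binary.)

position 7: 111 → 1  (bit 7 = 1)
position 4: 110 → 0  (bit 6 = 0)
position 5: 101 → 1  (bit 5 = 1)
position 1: 100 → 1  (bit 4 = 1)
position 3: 011 → 0  (bit 3 = 0)
position 0: 010 → 0  (bit 2 = 0)
position 2: 001 → 1  (bit 1 = 1)
position 11: 000 → 0  (bit 0 = 0)
bits b7..b0 = 10110010 = 178

178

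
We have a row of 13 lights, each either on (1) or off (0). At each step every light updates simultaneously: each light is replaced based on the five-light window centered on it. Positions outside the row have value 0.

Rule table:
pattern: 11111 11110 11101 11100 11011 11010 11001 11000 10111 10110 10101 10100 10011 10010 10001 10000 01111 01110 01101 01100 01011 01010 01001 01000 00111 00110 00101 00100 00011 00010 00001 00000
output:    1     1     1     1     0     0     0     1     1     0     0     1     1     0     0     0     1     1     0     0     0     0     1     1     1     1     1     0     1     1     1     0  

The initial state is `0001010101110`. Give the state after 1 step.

0111000001111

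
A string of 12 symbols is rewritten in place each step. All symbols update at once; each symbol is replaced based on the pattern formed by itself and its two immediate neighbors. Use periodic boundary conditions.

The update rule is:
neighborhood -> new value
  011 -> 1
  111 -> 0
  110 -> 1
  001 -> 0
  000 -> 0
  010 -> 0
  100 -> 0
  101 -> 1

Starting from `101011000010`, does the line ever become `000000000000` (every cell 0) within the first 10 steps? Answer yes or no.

step 1: 010111000001
step 2: 101101000000
step 3: 011110000000
step 4: 010010000000
step 5: 000000000000
all cells are 0 at step 5

yes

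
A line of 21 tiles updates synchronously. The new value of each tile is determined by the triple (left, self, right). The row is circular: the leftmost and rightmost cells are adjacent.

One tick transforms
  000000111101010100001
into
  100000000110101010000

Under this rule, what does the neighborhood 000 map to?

At position 1 the neighborhood is 000; the next row has 0 there.

0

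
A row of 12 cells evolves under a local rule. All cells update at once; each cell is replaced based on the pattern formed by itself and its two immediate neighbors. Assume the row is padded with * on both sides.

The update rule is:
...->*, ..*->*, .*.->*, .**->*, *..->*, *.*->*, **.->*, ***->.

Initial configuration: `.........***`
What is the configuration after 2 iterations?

.........***

**********..
.........***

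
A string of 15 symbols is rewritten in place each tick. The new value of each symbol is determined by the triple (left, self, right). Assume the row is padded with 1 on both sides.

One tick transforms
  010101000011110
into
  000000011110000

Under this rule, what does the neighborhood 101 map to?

0

At position 0 the neighborhood is 101; the next row has 0 there.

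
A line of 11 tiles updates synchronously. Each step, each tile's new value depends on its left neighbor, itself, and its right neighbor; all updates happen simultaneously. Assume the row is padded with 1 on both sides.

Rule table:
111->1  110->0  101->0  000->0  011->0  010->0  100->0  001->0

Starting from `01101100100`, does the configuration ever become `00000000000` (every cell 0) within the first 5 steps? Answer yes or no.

yes

00000000000
all cells are 0 at step 1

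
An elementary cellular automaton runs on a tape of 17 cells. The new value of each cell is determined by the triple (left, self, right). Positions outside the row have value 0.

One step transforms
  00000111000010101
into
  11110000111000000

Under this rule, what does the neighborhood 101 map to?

At position 13 the neighborhood is 101; the next row has 0 there.

0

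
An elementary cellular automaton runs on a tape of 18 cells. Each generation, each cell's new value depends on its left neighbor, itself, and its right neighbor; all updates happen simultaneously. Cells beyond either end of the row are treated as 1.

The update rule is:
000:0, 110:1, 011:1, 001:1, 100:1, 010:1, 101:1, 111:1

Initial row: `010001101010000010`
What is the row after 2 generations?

111111111111101111

generation 1: 111011111111000111
generation 2: 111111111111101111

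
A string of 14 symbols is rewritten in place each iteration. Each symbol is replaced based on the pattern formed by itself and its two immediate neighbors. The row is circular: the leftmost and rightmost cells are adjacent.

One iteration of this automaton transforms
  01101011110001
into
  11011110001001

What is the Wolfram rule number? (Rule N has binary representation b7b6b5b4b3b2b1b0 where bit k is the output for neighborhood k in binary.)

60

position 7: 111 → 0  (bit 7 = 0)
position 2: 110 → 0  (bit 6 = 0)
position 0: 101 → 1  (bit 5 = 1)
position 10: 100 → 1  (bit 4 = 1)
position 1: 011 → 1  (bit 3 = 1)
position 4: 010 → 1  (bit 2 = 1)
position 12: 001 → 0  (bit 1 = 0)
position 11: 000 → 0  (bit 0 = 0)
bits b7..b0 = 00111100 = 60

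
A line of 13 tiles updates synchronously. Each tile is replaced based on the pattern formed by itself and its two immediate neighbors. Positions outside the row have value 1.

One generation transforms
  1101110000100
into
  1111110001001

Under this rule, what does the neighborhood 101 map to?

At position 2 the neighborhood is 101; the next row has 1 there.

1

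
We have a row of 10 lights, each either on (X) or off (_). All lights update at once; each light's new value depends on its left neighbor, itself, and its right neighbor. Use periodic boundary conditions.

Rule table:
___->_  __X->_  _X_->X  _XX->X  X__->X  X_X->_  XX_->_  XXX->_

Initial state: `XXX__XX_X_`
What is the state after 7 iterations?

X__X_X__X_

iteration 1: X__X_X__X_
iteration 2: XX_X_XX_X_
iteration 3: X__X_X__X_  (repeats iteration 1; period 2)
iteration 7: X__X_X__X_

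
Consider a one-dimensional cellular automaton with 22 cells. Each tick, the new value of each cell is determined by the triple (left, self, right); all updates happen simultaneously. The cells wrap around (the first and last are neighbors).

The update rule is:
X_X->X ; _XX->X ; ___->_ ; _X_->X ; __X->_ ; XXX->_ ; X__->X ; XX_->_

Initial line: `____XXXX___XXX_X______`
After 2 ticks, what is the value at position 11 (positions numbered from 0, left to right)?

X

tick 1: ____X___X__X__XXX_____
tick 2: ____XX__XX_XX_X__X____
position 11 holds X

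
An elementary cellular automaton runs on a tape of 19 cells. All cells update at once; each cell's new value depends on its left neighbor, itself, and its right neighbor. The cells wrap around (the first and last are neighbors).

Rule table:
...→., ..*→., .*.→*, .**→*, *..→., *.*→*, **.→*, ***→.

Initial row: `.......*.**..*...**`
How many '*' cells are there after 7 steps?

5

step 1: .......****..*...**
step 2: .......*..*..*...**
step 3: .......*..*..*...**  (fixed point — unchanged through step 7)
count of *: 5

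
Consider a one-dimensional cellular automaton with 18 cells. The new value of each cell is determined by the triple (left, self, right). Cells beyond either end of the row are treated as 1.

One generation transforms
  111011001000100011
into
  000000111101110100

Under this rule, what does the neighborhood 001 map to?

1

At position 7 the neighborhood is 001; the next row has 1 there.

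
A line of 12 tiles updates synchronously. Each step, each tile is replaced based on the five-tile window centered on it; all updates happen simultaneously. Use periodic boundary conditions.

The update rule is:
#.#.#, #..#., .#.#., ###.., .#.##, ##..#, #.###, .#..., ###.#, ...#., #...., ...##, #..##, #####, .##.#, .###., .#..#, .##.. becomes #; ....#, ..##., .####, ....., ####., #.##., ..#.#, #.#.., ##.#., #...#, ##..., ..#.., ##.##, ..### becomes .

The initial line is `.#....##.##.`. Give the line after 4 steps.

step 1: #.##.#.#..##
step 2: #..#.##.##.#
step 3: ###.#.#..#..
step 4: .##.##.##.##

.##.##.##.##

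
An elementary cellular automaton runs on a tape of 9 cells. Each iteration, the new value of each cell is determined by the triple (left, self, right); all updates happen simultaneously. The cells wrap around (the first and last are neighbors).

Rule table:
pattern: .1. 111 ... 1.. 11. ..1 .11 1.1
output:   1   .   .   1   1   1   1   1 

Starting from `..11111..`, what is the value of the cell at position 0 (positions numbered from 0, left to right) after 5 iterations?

.

.11...11.
1111.1111
...111...
..11.11..
.1111111.
position 0 holds .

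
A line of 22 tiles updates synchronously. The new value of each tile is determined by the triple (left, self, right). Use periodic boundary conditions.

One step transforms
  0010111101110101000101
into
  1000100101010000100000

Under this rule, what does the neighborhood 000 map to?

0

At position 17 the neighborhood is 000; the next row has 0 there.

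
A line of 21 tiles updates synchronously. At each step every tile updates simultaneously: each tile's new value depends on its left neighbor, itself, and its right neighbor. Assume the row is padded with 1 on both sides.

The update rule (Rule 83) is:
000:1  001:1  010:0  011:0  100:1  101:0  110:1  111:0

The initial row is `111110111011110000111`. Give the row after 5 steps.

000010001000011111000
111101110111100001111
000100010000111110000
111011101111000011111
001000100001111100000

001000100001111100000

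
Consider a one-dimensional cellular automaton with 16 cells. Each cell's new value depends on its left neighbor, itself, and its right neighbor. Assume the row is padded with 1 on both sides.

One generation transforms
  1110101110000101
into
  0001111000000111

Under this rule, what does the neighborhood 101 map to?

1

At position 3 the neighborhood is 101; the next row has 1 there.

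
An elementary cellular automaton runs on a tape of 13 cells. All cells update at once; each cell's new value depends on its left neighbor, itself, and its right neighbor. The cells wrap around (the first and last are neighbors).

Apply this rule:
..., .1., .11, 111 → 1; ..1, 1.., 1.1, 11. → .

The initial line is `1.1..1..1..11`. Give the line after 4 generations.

..1..1..1..11
..1..1..1..1.
1.1..1..1..1.
1.1..1..1..1.

1.1..1..1..1.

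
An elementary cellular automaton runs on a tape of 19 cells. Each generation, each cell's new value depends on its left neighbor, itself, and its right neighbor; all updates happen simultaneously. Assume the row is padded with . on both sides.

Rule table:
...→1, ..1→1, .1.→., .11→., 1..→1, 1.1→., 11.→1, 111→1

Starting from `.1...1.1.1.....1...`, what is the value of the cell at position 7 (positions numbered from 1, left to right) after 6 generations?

1.111.....11111.111
...1111111.1111..11
111.111111..11111.1
.11..1111111.1111..
1.111.111111..11111
...11..1111111.1111
position 7 holds .

.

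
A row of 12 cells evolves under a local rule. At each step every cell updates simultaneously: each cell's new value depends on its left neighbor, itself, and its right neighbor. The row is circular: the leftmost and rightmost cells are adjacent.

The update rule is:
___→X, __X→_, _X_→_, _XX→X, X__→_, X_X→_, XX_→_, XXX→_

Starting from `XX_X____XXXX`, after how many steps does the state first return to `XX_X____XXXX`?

step 1: _____XX_X___
step 2: XXXX_X____XX
step 3: _______XX_X_
step 4: XXXXXX_X____
step 5: X________XX_
step 6: __XXXXXX_X__
step 7: X_X________X
step 8: ____XXXXXX_X
step 9: _XX_X_______
step 10: _X____XXXXXX
step 11: ___XX_X_____
step 12: XX_X____XXXX

12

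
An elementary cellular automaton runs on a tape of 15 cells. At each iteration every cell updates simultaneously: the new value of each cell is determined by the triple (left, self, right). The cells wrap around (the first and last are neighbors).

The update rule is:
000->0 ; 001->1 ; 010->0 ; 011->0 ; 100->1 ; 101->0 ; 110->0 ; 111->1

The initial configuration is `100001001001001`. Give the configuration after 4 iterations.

000101000000101

iteration 1: 010010110110110
iteration 2: 101100000000001
iteration 3: 000010000000010
iteration 4: 000101000000101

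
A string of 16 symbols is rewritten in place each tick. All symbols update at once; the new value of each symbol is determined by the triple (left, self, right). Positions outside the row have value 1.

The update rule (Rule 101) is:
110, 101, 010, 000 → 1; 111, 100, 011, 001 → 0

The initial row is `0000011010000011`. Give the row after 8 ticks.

0011111010111010

0111001110111000
1001000011001010
1001011001001111
1001101001000000
1000111001011110
1010001001100011
1110101000101000
0011111010111010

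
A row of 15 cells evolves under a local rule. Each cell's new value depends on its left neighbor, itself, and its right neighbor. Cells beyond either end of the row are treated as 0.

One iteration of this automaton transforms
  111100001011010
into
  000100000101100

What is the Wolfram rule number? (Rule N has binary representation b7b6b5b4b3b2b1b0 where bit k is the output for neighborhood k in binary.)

position 1: 111 → 0  (bit 7 = 0)
position 3: 110 → 1  (bit 6 = 1)
position 9: 101 → 1  (bit 5 = 1)
position 4: 100 → 0  (bit 4 = 0)
position 0: 011 → 0  (bit 3 = 0)
position 8: 010 → 0  (bit 2 = 0)
position 7: 001 → 0  (bit 1 = 0)
position 5: 000 → 0  (bit 0 = 0)
bits b7..b0 = 01100000 = 96

96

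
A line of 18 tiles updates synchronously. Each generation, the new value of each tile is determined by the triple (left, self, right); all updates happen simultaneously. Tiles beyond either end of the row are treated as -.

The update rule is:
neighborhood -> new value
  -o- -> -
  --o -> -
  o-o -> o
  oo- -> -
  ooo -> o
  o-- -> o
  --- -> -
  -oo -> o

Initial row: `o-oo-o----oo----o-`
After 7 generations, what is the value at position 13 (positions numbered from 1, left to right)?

o

generation 1: -oo-o-o---o-o----o
generation 2: -o-o-o-o---o-o----
generation 3: --o-o-o-o---o-o---
generation 4: ---o-o-o-o---o-o--
generation 5: ----o-o-o-o---o-o-
generation 6: -----o-o-o-o---o-o
generation 7: ------o-o-o-o---o-
position 13 holds o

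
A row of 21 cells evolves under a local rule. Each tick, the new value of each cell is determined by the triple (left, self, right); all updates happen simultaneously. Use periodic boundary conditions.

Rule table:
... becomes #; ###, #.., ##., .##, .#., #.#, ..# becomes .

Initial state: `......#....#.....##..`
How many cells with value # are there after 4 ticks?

4

#####...##...###....#
......#....#.....##..  (repeats tick 0; period 2)
tick 4: ......#....#.....##..
count of #: 4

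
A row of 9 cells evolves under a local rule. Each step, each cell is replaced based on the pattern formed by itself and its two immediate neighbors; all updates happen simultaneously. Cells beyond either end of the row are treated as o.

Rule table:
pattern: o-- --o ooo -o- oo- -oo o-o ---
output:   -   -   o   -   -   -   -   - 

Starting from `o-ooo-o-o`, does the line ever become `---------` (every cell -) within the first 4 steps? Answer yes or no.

yes

---o-----
---------
all cells are - at step 2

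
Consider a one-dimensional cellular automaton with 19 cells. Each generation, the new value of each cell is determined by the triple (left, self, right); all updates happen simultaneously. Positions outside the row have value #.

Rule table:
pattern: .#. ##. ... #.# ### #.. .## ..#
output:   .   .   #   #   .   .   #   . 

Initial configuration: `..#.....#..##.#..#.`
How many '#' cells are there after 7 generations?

....###....#.#....#
.##.#...##..#..##.#
##.#..#.#......#.##
..#....#..####..##.
....##....#.....#.#
.##.#..##...###..##
##.#...#..#.#....#.
count of #: 7

7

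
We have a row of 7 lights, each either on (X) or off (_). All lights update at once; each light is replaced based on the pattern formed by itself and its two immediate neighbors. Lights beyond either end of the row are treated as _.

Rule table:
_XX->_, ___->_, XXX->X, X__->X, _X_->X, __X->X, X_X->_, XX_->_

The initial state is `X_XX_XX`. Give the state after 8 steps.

X______
XX_____
__X____
_XXX___
X_X_X__
X_X_XX_
X_X___X
X_XX_XX

X_XX_XX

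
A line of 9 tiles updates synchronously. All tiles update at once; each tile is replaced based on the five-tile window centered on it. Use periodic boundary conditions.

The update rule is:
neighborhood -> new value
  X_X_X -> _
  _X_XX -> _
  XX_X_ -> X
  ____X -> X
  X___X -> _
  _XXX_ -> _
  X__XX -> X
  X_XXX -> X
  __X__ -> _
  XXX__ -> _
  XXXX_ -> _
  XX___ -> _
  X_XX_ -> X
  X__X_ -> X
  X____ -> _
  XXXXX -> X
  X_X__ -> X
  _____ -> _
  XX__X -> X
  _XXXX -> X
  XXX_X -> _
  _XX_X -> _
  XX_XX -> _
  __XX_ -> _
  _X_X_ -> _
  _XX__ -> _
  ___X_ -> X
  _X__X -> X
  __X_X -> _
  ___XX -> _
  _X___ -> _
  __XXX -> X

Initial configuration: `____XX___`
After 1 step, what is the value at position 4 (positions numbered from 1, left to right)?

__X______
position 4 holds _

_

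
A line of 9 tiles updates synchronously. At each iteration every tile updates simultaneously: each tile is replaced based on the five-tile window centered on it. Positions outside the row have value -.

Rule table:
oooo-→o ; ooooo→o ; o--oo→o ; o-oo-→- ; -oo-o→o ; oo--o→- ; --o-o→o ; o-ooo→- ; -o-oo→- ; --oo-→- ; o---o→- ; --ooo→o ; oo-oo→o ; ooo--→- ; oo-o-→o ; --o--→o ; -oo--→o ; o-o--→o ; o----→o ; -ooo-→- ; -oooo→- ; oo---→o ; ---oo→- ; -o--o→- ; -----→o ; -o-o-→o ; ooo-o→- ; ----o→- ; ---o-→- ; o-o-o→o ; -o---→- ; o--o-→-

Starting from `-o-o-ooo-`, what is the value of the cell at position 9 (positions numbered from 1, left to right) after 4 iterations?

o

iteration 1: -ooo----o
iteration 2: -o--oo--o
iteration 3: -o-o-o--o
iteration 4: -ooooo--o
position 9 holds o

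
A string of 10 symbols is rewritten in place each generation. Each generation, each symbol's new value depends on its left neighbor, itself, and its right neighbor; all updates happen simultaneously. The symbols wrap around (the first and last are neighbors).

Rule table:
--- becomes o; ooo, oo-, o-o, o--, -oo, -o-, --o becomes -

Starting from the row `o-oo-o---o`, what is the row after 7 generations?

-------o--
oooooo---o
-------o--  (repeats generation 1; period 2)
generation 7: -------o--

-------o--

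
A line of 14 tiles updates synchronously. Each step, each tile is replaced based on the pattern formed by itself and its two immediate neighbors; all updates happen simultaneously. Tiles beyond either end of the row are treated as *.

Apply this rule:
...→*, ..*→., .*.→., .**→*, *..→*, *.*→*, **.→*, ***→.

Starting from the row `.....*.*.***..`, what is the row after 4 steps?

.***.**.*****.

****..*.**.**.
...**..*******
**.***.*......
.***.**.*****.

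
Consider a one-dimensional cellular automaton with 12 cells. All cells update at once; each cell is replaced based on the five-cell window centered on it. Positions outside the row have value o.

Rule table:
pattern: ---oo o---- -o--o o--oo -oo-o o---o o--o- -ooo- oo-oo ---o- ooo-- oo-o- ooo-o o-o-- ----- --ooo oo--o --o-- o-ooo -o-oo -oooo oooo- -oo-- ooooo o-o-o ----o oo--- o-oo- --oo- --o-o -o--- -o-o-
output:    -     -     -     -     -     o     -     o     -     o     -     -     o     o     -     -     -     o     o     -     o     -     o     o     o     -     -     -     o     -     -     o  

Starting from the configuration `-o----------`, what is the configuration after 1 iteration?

-o----------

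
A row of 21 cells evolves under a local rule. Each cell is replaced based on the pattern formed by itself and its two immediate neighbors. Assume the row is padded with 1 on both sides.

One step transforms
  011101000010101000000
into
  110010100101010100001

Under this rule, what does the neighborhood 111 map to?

0

At position 2 the neighborhood is 111; the next row has 0 there.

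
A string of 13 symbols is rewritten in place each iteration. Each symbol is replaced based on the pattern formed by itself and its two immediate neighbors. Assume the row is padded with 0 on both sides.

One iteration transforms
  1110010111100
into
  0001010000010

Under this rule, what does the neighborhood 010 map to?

At position 5 the neighborhood is 010; the next row has 1 there.

1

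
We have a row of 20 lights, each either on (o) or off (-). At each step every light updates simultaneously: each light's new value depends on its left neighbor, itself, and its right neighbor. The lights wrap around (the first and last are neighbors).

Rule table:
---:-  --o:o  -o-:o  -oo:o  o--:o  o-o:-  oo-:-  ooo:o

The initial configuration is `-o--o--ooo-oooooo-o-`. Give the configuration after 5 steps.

step 1: ooooooooo--ooooo--oo
step 2: oooooooo-oooooo-oooo
step 3: ooooooo--ooooo--oooo
step 4: oooooo-oooooo-oooooo
step 5: ooooo--ooooo--oooooo

ooooo--ooooo--oooooo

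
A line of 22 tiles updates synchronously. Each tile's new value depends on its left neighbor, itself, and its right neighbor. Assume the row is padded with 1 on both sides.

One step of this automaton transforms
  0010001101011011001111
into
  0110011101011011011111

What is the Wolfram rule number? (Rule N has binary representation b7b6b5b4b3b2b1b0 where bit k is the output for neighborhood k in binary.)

206

position 19: 111 → 1  (bit 7 = 1)
position 7: 110 → 1  (bit 6 = 1)
position 8: 101 → 0  (bit 5 = 0)
position 0: 100 → 0  (bit 4 = 0)
position 6: 011 → 1  (bit 3 = 1)
position 2: 010 → 1  (bit 2 = 1)
position 1: 001 → 1  (bit 1 = 1)
position 4: 000 → 0  (bit 0 = 0)
bits b7..b0 = 11001110 = 206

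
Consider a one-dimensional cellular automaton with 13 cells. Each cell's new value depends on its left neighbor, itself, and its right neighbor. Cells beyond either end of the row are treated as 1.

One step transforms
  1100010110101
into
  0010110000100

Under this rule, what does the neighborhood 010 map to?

At position 5 the neighborhood is 010; the next row has 1 there.

1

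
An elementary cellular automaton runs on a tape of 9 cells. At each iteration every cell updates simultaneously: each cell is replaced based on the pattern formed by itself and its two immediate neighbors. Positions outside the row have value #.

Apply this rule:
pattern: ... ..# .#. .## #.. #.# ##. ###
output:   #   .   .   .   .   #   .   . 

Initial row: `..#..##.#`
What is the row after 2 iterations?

.#####..#

.......#.
.#####..#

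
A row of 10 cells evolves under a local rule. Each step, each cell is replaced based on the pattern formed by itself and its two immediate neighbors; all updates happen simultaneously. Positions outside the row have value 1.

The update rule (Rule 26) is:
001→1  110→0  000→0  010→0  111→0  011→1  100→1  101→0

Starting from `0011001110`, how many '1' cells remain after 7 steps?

1110111000
0000100101
1001011001
0110010111
0101100100
0001011011
1010010010
count of 1: 4

4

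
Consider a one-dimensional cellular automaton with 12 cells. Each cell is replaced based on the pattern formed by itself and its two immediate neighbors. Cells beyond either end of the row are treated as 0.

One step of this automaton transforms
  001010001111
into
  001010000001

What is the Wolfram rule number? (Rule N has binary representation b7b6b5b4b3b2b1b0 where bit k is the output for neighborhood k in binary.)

68

position 9: 111 → 0  (bit 7 = 0)
position 11: 110 → 1  (bit 6 = 1)
position 3: 101 → 0  (bit 5 = 0)
position 5: 100 → 0  (bit 4 = 0)
position 8: 011 → 0  (bit 3 = 0)
position 2: 010 → 1  (bit 2 = 1)
position 1: 001 → 0  (bit 1 = 0)
position 0: 000 → 0  (bit 0 = 0)
bits b7..b0 = 01000100 = 68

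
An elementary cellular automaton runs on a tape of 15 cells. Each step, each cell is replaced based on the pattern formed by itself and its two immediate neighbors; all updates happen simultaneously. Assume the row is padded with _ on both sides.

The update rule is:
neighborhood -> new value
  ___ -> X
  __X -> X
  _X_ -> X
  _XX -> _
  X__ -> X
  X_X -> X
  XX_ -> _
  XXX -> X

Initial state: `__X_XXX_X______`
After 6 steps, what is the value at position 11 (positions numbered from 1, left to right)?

step 1: XXXX_X_XXXXXXXX
step 2: _XX_XXX_XXXXXX_
step 3: X__X_X_X_XXXX_X
step 4: XXXXXXXXX_XX_XX
step 5: _XXXXXXX_X__X__
step 6: X_XXXXX_XXXXXXX
position 11 holds X

X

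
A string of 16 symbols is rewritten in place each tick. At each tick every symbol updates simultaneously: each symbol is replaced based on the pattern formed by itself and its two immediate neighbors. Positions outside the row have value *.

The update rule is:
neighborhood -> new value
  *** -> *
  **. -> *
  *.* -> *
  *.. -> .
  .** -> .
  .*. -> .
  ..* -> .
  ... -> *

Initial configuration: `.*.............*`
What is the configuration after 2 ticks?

*...**********..

tick 1: *..***********..
tick 2: *...**********..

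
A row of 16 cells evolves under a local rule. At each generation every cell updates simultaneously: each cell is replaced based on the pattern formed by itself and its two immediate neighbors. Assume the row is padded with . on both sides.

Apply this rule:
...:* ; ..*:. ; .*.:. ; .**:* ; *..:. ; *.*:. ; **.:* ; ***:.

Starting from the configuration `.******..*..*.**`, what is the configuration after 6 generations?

.*....*.......**
...**...*****.**
**.**.*.*...*.**
**.**.....*...**
**.**.***...*.**
**.**.*.*.*...**

**.**.*.*.*...**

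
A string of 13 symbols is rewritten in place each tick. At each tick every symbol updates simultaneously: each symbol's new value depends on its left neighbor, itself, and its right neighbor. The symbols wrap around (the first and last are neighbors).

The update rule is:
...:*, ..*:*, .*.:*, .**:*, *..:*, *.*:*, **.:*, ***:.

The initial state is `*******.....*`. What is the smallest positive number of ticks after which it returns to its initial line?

tick 1: ......*******
tick 2: *******.....*

2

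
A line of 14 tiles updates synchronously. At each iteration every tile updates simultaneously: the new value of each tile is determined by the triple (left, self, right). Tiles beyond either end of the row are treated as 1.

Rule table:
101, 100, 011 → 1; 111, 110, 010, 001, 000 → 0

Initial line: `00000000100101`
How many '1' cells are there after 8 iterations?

5

10000000010011
01000000001010
10100000000101
01010000000011
10101000000010
01010100000001
10101010000001
01010101000001
count of 1: 5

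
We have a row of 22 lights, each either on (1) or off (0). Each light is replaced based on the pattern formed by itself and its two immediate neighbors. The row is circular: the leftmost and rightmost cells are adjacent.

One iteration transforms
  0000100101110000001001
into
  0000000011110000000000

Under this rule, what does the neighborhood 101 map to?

1

At position 8 the neighborhood is 101; the next row has 1 there.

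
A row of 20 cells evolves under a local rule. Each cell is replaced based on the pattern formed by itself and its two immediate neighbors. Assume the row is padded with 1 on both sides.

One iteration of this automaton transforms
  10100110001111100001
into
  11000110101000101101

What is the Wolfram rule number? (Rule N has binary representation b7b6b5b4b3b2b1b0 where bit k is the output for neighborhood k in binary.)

105

position 11: 111 → 0  (bit 7 = 0)
position 0: 110 → 1  (bit 6 = 1)
position 1: 101 → 1  (bit 5 = 1)
position 3: 100 → 0  (bit 4 = 0)
position 5: 011 → 1  (bit 3 = 1)
position 2: 010 → 0  (bit 2 = 0)
position 4: 001 → 0  (bit 1 = 0)
position 8: 000 → 1  (bit 0 = 1)
bits b7..b0 = 01101001 = 105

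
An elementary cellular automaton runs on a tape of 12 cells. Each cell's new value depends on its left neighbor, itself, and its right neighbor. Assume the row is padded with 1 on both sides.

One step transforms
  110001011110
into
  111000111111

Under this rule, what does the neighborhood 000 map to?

0

At position 3 the neighborhood is 000; the next row has 0 there.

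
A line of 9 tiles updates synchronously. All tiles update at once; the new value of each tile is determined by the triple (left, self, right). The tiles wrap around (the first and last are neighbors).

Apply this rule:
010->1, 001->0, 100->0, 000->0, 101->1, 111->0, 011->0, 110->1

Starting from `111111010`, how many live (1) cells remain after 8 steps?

step 1: 000001111
step 2: 000000001
step 3: 000000001  (fixed point — unchanged through step 8)
count of 1: 1

1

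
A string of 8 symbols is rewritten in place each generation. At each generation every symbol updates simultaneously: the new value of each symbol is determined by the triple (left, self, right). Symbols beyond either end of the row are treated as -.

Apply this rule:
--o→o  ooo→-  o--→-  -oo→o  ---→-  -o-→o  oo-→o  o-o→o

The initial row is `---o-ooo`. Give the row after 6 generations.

--oooo-o
-oo--ooo
ooo-oo-o
o-oooooo
ooo----o
o-o---oo

o-o---oo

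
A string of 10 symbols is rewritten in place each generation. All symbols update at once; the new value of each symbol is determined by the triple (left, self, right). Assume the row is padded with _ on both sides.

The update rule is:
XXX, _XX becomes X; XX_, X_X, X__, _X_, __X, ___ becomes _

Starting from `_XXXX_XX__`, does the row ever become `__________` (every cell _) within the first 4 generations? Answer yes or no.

generation 1: _XXX__X___
generation 2: _XX_______
generation 3: _X________
generation 4: __________
all cells are _ at generation 4

yes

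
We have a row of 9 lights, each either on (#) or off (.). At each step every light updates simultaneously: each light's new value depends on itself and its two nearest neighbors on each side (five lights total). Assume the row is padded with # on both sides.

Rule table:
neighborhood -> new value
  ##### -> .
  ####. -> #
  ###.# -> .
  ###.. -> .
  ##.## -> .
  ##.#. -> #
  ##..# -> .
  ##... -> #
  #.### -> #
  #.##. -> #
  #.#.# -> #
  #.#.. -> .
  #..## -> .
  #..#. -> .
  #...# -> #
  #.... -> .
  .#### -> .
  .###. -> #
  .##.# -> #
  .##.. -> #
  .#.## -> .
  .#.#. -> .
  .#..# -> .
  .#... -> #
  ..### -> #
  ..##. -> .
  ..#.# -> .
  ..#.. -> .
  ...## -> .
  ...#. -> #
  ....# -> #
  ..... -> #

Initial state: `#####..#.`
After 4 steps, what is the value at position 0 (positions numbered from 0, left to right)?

#

step 1: ...#.....
step 2: ###.#.##.
step 3: .#.##.##.
step 4: ##.##.##.
position 0 holds #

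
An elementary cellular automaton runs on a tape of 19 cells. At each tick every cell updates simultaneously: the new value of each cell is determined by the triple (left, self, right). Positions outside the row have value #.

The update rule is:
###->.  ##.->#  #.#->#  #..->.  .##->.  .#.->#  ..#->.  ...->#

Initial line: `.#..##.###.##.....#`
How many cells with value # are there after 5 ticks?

8

tick 1: ##...##..##.#.###..
tick 2: .#.#..#...####..#..
tick 3: ####..#.#....#..#..
tick 4: ...#..###.##.#..#..
tick 5: .#.#....##.###..#..
count of #: 8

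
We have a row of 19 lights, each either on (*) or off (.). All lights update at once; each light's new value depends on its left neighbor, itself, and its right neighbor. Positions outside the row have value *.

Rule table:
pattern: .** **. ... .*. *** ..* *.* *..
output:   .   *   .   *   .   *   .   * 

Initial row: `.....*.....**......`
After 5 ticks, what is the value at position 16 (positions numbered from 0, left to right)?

tick 1: *...***...*.**....*
tick 2: **.*..**.**..**..*.
tick 3: .*.***.*..***.****.
tick 4: .*...*.***..*....*.
tick 5: .**.**...*****..**.
position 16 holds *

*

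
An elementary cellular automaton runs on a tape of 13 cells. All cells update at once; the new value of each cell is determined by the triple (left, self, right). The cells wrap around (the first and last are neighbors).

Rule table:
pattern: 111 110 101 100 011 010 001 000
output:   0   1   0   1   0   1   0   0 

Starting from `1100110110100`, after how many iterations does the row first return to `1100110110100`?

26

0110010010110
0011011010011
1001001011001
1101101001100
0100101100110
0110100110011
0010110011001
1010011001101
1011001100100
1001100110110
1100110010010
0110011011010
0011001001011
1001101101001
1100100101100
0110110100110
0010010110011
1011010011001
1001011001100
1101001100110
0101100110010
0100110011011
0110011001001
0011001101101
1001100100101
1100110110100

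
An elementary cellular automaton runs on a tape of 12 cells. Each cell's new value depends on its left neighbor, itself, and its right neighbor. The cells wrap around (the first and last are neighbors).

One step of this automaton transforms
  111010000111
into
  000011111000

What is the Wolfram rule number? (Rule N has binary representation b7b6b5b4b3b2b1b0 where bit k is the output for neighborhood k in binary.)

23

position 0: 111 → 0  (bit 7 = 0)
position 2: 110 → 0  (bit 6 = 0)
position 3: 101 → 0  (bit 5 = 0)
position 5: 100 → 1  (bit 4 = 1)
position 9: 011 → 0  (bit 3 = 0)
position 4: 010 → 1  (bit 2 = 1)
position 8: 001 → 1  (bit 1 = 1)
position 6: 000 → 1  (bit 0 = 1)
bits b7..b0 = 00010111 = 23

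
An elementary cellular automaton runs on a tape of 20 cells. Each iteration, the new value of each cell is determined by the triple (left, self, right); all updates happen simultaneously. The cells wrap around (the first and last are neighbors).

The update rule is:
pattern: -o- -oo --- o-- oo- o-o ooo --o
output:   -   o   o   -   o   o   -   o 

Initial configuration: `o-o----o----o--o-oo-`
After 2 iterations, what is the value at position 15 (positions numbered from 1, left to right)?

-

-o--ooo--ooo--o-oooo
o--oo-o-oo-o-o-oo--o
position 15 holds -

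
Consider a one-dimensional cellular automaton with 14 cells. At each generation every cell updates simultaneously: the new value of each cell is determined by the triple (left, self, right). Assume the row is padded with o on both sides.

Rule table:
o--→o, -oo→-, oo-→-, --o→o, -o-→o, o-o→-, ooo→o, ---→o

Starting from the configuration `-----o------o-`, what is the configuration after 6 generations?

oooooooo---o--

ooooooooooooo-
oooooooooooo--
ooooooooooo-oo
oooooooooo---o
ooooooooo-ooo-
oooooooo---o--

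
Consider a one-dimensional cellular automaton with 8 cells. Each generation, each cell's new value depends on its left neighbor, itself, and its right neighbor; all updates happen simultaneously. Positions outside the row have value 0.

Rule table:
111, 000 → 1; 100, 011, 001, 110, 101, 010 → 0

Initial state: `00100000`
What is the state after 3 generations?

10001111
00100110
10000000

10000000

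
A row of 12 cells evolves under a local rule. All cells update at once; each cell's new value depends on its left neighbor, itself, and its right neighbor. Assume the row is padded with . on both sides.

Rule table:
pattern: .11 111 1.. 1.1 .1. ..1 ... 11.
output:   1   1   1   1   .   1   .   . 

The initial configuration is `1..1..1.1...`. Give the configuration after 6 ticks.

tick 1: .11.11.1.1..
tick 2: 11.11.1.1.1.
tick 3: 1.11.1.1.1.1
tick 4: .11.1.1.1.1.
tick 5: 11.1.1.1.1.1
tick 6: 1.1.1.1.1.1.

1.1.1.1.1.1.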